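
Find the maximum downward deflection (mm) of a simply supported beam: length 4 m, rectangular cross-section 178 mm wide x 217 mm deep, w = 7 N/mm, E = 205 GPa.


I = 178 * 217^3 / 12 = 151571642.83 mm^4
L = 4000.0 mm, w = 7 N/mm, E = 205000.0 MPa
delta = 5 * w * L^4 / (384 * E * I)
= 5 * 7 * 4000.0^4 / (384 * 205000.0 * 151571642.83)
= 0.7509 mm

0.7509 mm


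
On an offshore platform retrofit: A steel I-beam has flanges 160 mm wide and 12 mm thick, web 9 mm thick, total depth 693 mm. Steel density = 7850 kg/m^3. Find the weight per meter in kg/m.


A_flanges = 2 * 160 * 12 = 3840 mm^2
A_web = (693 - 2 * 12) * 9 = 6021 mm^2
A_total = 3840 + 6021 = 9861 mm^2 = 0.009861 m^2
Weight = rho * A = 7850 * 0.009861 = 77.4089 kg/m

77.4089 kg/m


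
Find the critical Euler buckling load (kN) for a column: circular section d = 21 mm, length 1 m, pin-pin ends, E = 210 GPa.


I = pi * d^4 / 64 = 9546.56 mm^4
L = 1000.0 mm
P_cr = pi^2 * E * I / L^2
= 9.8696 * 210000.0 * 9546.56 / 1000.0^2
= 19786.37 N = 19.7864 kN

19.7864 kN


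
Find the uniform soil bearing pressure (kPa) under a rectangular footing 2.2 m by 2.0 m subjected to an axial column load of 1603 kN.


A = 2.2 * 2.0 = 4.4 m^2
q = P / A = 1603 / 4.4
= 364.3182 kPa

364.3182 kPa


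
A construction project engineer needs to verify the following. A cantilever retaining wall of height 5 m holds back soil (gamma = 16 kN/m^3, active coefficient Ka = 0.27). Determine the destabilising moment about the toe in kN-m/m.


Pa = 0.5 * Ka * gamma * H^2
= 0.5 * 0.27 * 16 * 5^2
= 54.0 kN/m
Arm = H / 3 = 5 / 3 = 1.6667 m
Mo = Pa * arm = Pa * H / 3 = 54.0 * 5 / 3 = 90.0 kN-m/m

90.0 kN-m/m


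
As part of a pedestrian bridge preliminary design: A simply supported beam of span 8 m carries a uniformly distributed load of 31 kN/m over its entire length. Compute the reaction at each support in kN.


Total load = w * L = 31 * 8 = 248 kN
By symmetry, each reaction R = total / 2 = 248 / 2 = 124.0 kN

124.0 kN


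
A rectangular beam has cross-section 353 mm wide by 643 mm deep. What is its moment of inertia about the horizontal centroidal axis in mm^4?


I = b * h^3 / 12
= 353 * 643^3 / 12
= 353 * 265847707 / 12
= 7820353380.92 mm^4

7820353380.92 mm^4


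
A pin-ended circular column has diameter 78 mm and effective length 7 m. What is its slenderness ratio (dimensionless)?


Radius of gyration r = d / 4 = 78 / 4 = 19.5 mm
L_eff = 7000.0 mm
Slenderness ratio = L / r = 7000.0 / 19.5 = 358.97 (dimensionless)

358.97 (dimensionless)


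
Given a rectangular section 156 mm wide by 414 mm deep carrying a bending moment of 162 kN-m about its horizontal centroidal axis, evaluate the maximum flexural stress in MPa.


I = b * h^3 / 12 = 156 * 414^3 / 12 = 922453272.0 mm^4
y = h / 2 = 414 / 2 = 207.0 mm
M = 162 kN-m = 162000000.0 N-mm
sigma = M * y / I = 162000000.0 * 207.0 / 922453272.0
= 36.35 MPa

36.35 MPa


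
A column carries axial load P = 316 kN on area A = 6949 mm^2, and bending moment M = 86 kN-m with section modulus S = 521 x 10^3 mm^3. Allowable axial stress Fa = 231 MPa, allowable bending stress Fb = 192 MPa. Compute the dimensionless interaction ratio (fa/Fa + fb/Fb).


f_a = P / A = 316000.0 / 6949 = 45.4742 MPa
f_b = M / S = 86000000.0 / 521000.0 = 165.0672 MPa
Ratio = f_a / Fa + f_b / Fb
= 45.4742 / 231 + 165.0672 / 192
= 1.0566 (dimensionless)

1.0566 (dimensionless)


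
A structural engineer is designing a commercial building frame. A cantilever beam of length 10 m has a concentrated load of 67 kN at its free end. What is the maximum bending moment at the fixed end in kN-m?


For a cantilever with a point load at the free end:
M_max = P * L = 67 * 10 = 670 kN-m

670 kN-m


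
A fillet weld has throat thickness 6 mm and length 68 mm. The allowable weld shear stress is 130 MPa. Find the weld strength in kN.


Strength = throat * length * allowable stress
= 6 * 68 * 130 N
= 53040 N
= 53.04 kN

53.04 kN


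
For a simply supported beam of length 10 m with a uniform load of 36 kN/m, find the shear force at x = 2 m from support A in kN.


R_A = w * L / 2 = 36 * 10 / 2 = 180.0 kN
V(x) = R_A - w * x = 180.0 - 36 * 2
= 108.0 kN

108.0 kN


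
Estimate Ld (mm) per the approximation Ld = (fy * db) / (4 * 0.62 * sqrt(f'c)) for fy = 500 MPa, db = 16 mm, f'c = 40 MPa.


Ld = (fy * db) / (4 * 0.62 * sqrt(f'c))
= (500 * 16) / (4 * 0.62 * sqrt(40))
= 8000 / 15.6849
= 510.04 mm

510.04 mm


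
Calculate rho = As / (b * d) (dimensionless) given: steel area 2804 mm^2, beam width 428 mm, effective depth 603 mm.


rho = As / (b * d)
= 2804 / (428 * 603)
= 2804 / 258084
= 0.010865 (dimensionless)

0.010865 (dimensionless)


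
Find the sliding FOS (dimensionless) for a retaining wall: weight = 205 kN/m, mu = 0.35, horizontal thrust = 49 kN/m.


Resisting force = mu * W = 0.35 * 205 = 71.75 kN/m
FOS = Resisting / Driving = 71.75 / 49
= 1.4643 (dimensionless)

1.4643 (dimensionless)


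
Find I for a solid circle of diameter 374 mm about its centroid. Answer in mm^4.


r = d / 2 = 374 / 2 = 187.0 mm
I = pi * r^4 / 4 = pi * 187.0^4 / 4
= 960409190.91 mm^4

960409190.91 mm^4


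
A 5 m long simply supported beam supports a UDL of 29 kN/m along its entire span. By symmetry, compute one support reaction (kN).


Total load = w * L = 29 * 5 = 145 kN
By symmetry, each reaction R = total / 2 = 145 / 2 = 72.5 kN

72.5 kN


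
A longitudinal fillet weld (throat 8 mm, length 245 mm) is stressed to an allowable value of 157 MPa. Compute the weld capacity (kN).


Strength = throat * length * allowable stress
= 8 * 245 * 157 N
= 307720 N
= 307.72 kN

307.72 kN


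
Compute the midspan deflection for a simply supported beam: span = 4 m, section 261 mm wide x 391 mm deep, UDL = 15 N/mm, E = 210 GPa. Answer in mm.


I = 261 * 391^3 / 12 = 1300138244.25 mm^4
L = 4000.0 mm, w = 15 N/mm, E = 210000.0 MPa
delta = 5 * w * L^4 / (384 * E * I)
= 5 * 15 * 4000.0^4 / (384 * 210000.0 * 1300138244.25)
= 0.1831 mm

0.1831 mm


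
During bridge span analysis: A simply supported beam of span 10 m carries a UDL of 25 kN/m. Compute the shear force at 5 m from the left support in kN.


R_A = w * L / 2 = 25 * 10 / 2 = 125.0 kN
V(x) = R_A - w * x = 125.0 - 25 * 5
= 0.0 kN

0.0 kN


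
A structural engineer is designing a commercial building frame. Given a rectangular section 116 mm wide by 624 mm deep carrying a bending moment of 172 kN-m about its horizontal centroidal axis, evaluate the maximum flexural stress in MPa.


I = b * h^3 / 12 = 116 * 624^3 / 12 = 2348716032.0 mm^4
y = h / 2 = 624 / 2 = 312.0 mm
M = 172 kN-m = 172000000.0 N-mm
sigma = M * y / I = 172000000.0 * 312.0 / 2348716032.0
= 22.85 MPa

22.85 MPa


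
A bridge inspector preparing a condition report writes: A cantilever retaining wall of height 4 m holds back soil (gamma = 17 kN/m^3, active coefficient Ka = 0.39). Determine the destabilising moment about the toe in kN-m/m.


Pa = 0.5 * Ka * gamma * H^2
= 0.5 * 0.39 * 17 * 4^2
= 53.04 kN/m
Arm = H / 3 = 4 / 3 = 1.3333 m
Mo = Pa * arm = Pa * H / 3 = 53.04 * 4 / 3 = 70.72 kN-m/m

70.72 kN-m/m


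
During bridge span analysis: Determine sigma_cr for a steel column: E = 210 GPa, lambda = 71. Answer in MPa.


sigma_cr = pi^2 * E / lambda^2
= 9.8696 * 210000.0 / 71^2
= 9.8696 * 210000.0 / 5041
= 411.1519 MPa

411.1519 MPa


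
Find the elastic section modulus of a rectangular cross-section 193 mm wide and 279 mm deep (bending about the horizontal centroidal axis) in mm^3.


S = b * h^2 / 6
= 193 * 279^2 / 6
= 193 * 77841 / 6
= 2503885.5 mm^3

2503885.5 mm^3


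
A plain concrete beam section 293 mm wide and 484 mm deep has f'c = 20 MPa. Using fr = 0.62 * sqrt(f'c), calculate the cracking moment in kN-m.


fr = 0.62 * sqrt(20) = 0.62 * 4.4721 = 2.7727 MPa
I = 293 * 484^3 / 12 = 2768359322.67 mm^4
y_t = 242.0 mm
M_cr = fr * I / y_t = 2.7727 * 2768359322.67 / 242.0 N-mm
= 31.7186 kN-m

31.7186 kN-m


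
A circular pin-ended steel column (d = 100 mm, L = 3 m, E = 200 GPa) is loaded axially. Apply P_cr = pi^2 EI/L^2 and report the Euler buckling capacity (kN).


I = pi * d^4 / 64 = 4908738.52 mm^4
L = 3000.0 mm
P_cr = pi^2 * E * I / L^2
= 9.8696 * 200000.0 * 4908738.52 / 3000.0^2
= 1076606.83 N = 1076.6068 kN

1076.6068 kN


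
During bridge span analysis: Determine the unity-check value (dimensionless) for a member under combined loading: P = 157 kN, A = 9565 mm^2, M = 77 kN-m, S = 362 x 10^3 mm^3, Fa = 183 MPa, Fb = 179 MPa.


f_a = P / A = 157000.0 / 9565 = 16.414 MPa
f_b = M / S = 77000000.0 / 362000.0 = 212.7072 MPa
Ratio = f_a / Fa + f_b / Fb
= 16.414 / 183 + 212.7072 / 179
= 1.278 (dimensionless)

1.278 (dimensionless)


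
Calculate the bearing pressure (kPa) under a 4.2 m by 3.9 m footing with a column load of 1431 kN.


A = 4.2 * 3.9 = 16.38 m^2
q = P / A = 1431 / 16.38
= 87.3626 kPa

87.3626 kPa


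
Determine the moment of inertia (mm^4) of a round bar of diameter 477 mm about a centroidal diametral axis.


r = d / 2 = 477 / 2 = 238.5 mm
I = pi * r^4 / 4 = pi * 238.5^4 / 4
= 2541226730.23 mm^4

2541226730.23 mm^4


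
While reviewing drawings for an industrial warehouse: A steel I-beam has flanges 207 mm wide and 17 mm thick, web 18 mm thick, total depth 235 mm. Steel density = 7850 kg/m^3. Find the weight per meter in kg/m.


A_flanges = 2 * 207 * 17 = 7038 mm^2
A_web = (235 - 2 * 17) * 18 = 3618 mm^2
A_total = 7038 + 3618 = 10656 mm^2 = 0.010656 m^2
Weight = rho * A = 7850 * 0.010656 = 83.6496 kg/m

83.6496 kg/m


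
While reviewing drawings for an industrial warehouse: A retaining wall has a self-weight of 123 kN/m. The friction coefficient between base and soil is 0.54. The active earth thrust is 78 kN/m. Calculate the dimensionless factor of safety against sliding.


Resisting force = mu * W = 0.54 * 123 = 66.42 kN/m
FOS = Resisting / Driving = 66.42 / 78
= 0.8515 (dimensionless)

0.8515 (dimensionless)


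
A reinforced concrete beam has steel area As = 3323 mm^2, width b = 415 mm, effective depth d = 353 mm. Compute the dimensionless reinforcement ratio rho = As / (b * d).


rho = As / (b * d)
= 3323 / (415 * 353)
= 3323 / 146495
= 0.022683 (dimensionless)

0.022683 (dimensionless)


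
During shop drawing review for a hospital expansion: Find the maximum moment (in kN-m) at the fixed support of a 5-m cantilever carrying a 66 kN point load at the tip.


For a cantilever with a point load at the free end:
M_max = P * L = 66 * 5 = 330 kN-m

330 kN-m


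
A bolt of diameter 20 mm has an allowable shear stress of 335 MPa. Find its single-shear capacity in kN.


A = pi * d^2 / 4 = pi * 20^2 / 4 = 314.1593 mm^2
V = f_v * A / 1000 = 335 * 314.1593 / 1000
= 105.2434 kN

105.2434 kN


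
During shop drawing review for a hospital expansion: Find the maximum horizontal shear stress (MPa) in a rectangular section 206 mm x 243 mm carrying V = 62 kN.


A = b * h = 206 * 243 = 50058 mm^2
V = 62 kN = 62000.0 N
tau_max = 1.5 * V / A = 1.5 * 62000.0 / 50058
= 1.8578 MPa

1.8578 MPa


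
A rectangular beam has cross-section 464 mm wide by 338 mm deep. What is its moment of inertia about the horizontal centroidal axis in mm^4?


I = b * h^3 / 12
= 464 * 338^3 / 12
= 464 * 38614472 / 12
= 1493092917.33 mm^4

1493092917.33 mm^4


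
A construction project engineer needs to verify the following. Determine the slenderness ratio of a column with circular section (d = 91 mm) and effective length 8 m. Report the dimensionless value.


Radius of gyration r = d / 4 = 91 / 4 = 22.75 mm
L_eff = 8000.0 mm
Slenderness ratio = L / r = 8000.0 / 22.75 = 351.65 (dimensionless)

351.65 (dimensionless)


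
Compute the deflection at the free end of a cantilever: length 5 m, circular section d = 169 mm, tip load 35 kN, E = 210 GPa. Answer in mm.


I = pi * d^4 / 64 = pi * 169^4 / 64 = 40042088.13 mm^4
L = 5000.0 mm, P = 35000.0 N, E = 210000.0 MPa
delta = P * L^3 / (3 * E * I)
= 35000.0 * 5000.0^3 / (3 * 210000.0 * 40042088.13)
= 173.4286 mm

173.4286 mm


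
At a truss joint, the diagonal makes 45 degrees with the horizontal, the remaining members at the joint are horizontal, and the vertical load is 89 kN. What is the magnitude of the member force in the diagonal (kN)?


At the joint, only the diagonal has a vertical component, so vertical equilibrium gives:
F * sin(45) = 89
F = 89 / sin(45)
= 89 / 0.707107
= 125.86 kN

125.86 kN


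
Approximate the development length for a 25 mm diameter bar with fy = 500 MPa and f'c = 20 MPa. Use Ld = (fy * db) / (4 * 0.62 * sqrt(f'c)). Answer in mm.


Ld = (fy * db) / (4 * 0.62 * sqrt(f'c))
= (500 * 25) / (4 * 0.62 * sqrt(20))
= 12500 / 11.0909
= 1127.05 mm

1127.05 mm


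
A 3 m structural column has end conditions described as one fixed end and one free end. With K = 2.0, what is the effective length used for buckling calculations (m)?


L_eff = K * L
= 2.0 * 3
= 6.0 m

6.0 m


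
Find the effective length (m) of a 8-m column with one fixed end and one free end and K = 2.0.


L_eff = K * L
= 2.0 * 8
= 16.0 m

16.0 m


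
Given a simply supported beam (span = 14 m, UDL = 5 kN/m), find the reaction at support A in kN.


Total load = w * L = 5 * 14 = 70 kN
By symmetry, each reaction R = total / 2 = 70 / 2 = 35.0 kN

35.0 kN


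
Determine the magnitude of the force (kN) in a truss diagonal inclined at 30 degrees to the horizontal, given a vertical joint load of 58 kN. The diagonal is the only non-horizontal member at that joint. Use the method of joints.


At the joint, only the diagonal has a vertical component, so vertical equilibrium gives:
F * sin(30) = 58
F = 58 / sin(30)
= 58 / 0.5
= 116.0 kN

116.0 kN


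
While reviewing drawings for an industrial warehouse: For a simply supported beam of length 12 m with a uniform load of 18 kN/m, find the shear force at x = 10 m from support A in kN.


R_A = w * L / 2 = 18 * 12 / 2 = 108.0 kN
V(x) = R_A - w * x = 108.0 - 18 * 10
= -72.0 kN

-72.0 kN


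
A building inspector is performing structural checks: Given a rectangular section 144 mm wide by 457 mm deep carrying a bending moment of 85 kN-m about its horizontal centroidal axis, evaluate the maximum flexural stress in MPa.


I = b * h^3 / 12 = 144 * 457^3 / 12 = 1145327916.0 mm^4
y = h / 2 = 457 / 2 = 228.5 mm
M = 85 kN-m = 85000000.0 N-mm
sigma = M * y / I = 85000000.0 * 228.5 / 1145327916.0
= 16.96 MPa

16.96 MPa


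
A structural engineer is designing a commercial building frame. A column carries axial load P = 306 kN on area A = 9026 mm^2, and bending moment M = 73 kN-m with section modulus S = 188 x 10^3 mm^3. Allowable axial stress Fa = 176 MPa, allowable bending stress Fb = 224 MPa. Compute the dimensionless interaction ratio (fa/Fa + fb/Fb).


f_a = P / A = 306000.0 / 9026 = 33.9021 MPa
f_b = M / S = 73000000.0 / 188000.0 = 388.2979 MPa
Ratio = f_a / Fa + f_b / Fb
= 33.9021 / 176 + 388.2979 / 224
= 1.9261 (dimensionless)

1.9261 (dimensionless)


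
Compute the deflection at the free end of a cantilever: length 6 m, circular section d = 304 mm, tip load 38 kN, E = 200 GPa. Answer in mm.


I = pi * d^4 / 64 = pi * 304^4 / 64 = 419241468.12 mm^4
L = 6000.0 mm, P = 38000.0 N, E = 200000.0 MPa
delta = P * L^3 / (3 * E * I)
= 38000.0 * 6000.0^3 / (3 * 200000.0 * 419241468.12)
= 32.6304 mm

32.6304 mm


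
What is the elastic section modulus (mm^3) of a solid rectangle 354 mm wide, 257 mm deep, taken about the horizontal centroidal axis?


S = b * h^2 / 6
= 354 * 257^2 / 6
= 354 * 66049 / 6
= 3896891.0 mm^3

3896891.0 mm^3


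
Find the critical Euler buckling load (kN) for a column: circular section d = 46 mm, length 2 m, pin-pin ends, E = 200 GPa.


I = pi * d^4 / 64 = 219786.61 mm^4
L = 2000.0 mm
P_cr = pi^2 * E * I / L^2
= 9.8696 * 200000.0 * 219786.61 / 2000.0^2
= 108460.34 N = 108.4603 kN

108.4603 kN


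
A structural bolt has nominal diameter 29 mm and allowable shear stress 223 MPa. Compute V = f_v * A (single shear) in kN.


A = pi * d^2 / 4 = pi * 29^2 / 4 = 660.5199 mm^2
V = f_v * A / 1000 = 223 * 660.5199 / 1000
= 147.2959 kN

147.2959 kN


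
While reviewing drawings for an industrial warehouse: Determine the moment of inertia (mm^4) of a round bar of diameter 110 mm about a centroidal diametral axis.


r = d / 2 = 110 / 2 = 55.0 mm
I = pi * r^4 / 4 = pi * 55.0^4 / 4
= 7186884.07 mm^4

7186884.07 mm^4


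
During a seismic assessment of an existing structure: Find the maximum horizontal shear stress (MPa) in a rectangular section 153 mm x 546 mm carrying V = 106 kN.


A = b * h = 153 * 546 = 83538 mm^2
V = 106 kN = 106000.0 N
tau_max = 1.5 * V / A = 1.5 * 106000.0 / 83538
= 1.9033 MPa

1.9033 MPa


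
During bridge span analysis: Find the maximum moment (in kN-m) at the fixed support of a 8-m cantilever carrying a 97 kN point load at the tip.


For a cantilever with a point load at the free end:
M_max = P * L = 97 * 8 = 776 kN-m

776 kN-m


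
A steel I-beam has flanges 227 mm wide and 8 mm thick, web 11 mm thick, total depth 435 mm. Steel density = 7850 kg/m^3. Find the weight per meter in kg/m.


A_flanges = 2 * 227 * 8 = 3632 mm^2
A_web = (435 - 2 * 8) * 11 = 4609 mm^2
A_total = 3632 + 4609 = 8241 mm^2 = 0.008241 m^2
Weight = rho * A = 7850 * 0.008241 = 64.6919 kg/m

64.6919 kg/m


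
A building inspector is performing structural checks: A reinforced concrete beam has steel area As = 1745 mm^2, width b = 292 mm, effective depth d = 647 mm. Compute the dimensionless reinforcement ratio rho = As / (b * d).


rho = As / (b * d)
= 1745 / (292 * 647)
= 1745 / 188924
= 0.009237 (dimensionless)

0.009237 (dimensionless)


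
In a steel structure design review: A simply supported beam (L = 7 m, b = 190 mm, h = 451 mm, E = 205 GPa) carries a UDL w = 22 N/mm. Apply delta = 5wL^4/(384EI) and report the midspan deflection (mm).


I = 190 * 451^3 / 12 = 1452452640.83 mm^4
L = 7000.0 mm, w = 22 N/mm, E = 205000.0 MPa
delta = 5 * w * L^4 / (384 * E * I)
= 5 * 22 * 7000.0^4 / (384 * 205000.0 * 1452452640.83)
= 2.3099 mm

2.3099 mm


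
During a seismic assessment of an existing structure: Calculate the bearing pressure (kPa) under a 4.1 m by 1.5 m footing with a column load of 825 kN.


A = 4.1 * 1.5 = 6.15 m^2
q = P / A = 825 / 6.15
= 134.1463 kPa

134.1463 kPa


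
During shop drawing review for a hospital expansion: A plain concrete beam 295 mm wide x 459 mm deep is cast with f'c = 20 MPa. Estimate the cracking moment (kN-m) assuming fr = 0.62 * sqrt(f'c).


fr = 0.62 * sqrt(20) = 0.62 * 4.4721 = 2.7727 MPa
I = 295 * 459^3 / 12 = 2377271733.75 mm^4
y_t = 229.5 mm
M_cr = fr * I / y_t = 2.7727 * 2377271733.75 / 229.5 N-mm
= 28.7212 kN-m

28.7212 kN-m


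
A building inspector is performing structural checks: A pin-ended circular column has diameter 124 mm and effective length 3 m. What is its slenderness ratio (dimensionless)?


Radius of gyration r = d / 4 = 124 / 4 = 31.0 mm
L_eff = 3000.0 mm
Slenderness ratio = L / r = 3000.0 / 31.0 = 96.77 (dimensionless)

96.77 (dimensionless)


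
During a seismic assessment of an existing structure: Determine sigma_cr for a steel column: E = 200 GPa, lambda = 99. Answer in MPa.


sigma_cr = pi^2 * E / lambda^2
= 9.8696 * 200000.0 / 99^2
= 9.8696 * 200000.0 / 9801
= 201.3999 MPa

201.3999 MPa


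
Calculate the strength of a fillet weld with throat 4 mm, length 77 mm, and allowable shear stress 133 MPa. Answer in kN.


Strength = throat * length * allowable stress
= 4 * 77 * 133 N
= 40964 N
= 40.96 kN

40.96 kN


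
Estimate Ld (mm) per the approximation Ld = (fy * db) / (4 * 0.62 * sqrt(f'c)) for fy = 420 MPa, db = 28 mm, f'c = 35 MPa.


Ld = (fy * db) / (4 * 0.62 * sqrt(f'c))
= (420 * 28) / (4 * 0.62 * sqrt(35))
= 11760 / 14.6719
= 801.53 mm

801.53 mm


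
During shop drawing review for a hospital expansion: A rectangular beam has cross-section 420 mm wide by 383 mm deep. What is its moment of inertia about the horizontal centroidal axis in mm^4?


I = b * h^3 / 12
= 420 * 383^3 / 12
= 420 * 56181887 / 12
= 1966366045.0 mm^4

1966366045.0 mm^4


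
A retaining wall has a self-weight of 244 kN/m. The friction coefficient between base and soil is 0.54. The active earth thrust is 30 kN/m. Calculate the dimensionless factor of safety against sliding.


Resisting force = mu * W = 0.54 * 244 = 131.76 kN/m
FOS = Resisting / Driving = 131.76 / 30
= 4.392 (dimensionless)

4.392 (dimensionless)


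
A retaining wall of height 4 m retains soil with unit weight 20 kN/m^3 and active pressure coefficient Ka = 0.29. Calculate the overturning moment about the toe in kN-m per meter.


Pa = 0.5 * Ka * gamma * H^2
= 0.5 * 0.29 * 20 * 4^2
= 46.4 kN/m
Arm = H / 3 = 4 / 3 = 1.3333 m
Mo = Pa * arm = Pa * H / 3 = 46.4 * 4 / 3 = 61.8667 kN-m/m

61.8667 kN-m/m


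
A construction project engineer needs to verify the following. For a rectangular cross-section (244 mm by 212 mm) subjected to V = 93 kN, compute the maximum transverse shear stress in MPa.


A = b * h = 244 * 212 = 51728 mm^2
V = 93 kN = 93000.0 N
tau_max = 1.5 * V / A = 1.5 * 93000.0 / 51728
= 2.6968 MPa

2.6968 MPa


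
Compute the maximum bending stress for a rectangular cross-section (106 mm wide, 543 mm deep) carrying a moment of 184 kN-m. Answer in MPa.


I = b * h^3 / 12 = 106 * 543^3 / 12 = 1414243228.5 mm^4
y = h / 2 = 543 / 2 = 271.5 mm
M = 184 kN-m = 184000000.0 N-mm
sigma = M * y / I = 184000000.0 * 271.5 / 1414243228.5
= 35.32 MPa

35.32 MPa


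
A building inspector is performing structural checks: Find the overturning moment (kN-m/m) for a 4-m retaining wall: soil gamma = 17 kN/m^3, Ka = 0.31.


Pa = 0.5 * Ka * gamma * H^2
= 0.5 * 0.31 * 17 * 4^2
= 42.16 kN/m
Arm = H / 3 = 4 / 3 = 1.3333 m
Mo = Pa * arm = Pa * H / 3 = 42.16 * 4 / 3 = 56.2133 kN-m/m

56.2133 kN-m/m


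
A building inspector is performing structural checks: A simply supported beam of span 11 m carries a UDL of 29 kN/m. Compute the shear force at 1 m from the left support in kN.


R_A = w * L / 2 = 29 * 11 / 2 = 159.5 kN
V(x) = R_A - w * x = 159.5 - 29 * 1
= 130.5 kN

130.5 kN


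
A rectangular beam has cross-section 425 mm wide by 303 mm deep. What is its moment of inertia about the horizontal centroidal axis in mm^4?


I = b * h^3 / 12
= 425 * 303^3 / 12
= 425 * 27818127 / 12
= 985225331.25 mm^4

985225331.25 mm^4


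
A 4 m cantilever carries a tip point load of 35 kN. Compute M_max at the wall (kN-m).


For a cantilever with a point load at the free end:
M_max = P * L = 35 * 4 = 140 kN-m

140 kN-m


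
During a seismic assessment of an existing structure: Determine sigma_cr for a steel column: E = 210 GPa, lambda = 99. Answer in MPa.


sigma_cr = pi^2 * E / lambda^2
= 9.8696 * 210000.0 / 99^2
= 9.8696 * 210000.0 / 9801
= 211.4699 MPa

211.4699 MPa


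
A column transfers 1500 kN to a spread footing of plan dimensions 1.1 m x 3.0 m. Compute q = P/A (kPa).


A = 1.1 * 3.0 = 3.3 m^2
q = P / A = 1500 / 3.3
= 454.5455 kPa

454.5455 kPa


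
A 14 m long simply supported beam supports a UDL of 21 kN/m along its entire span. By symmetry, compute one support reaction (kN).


Total load = w * L = 21 * 14 = 294 kN
By symmetry, each reaction R = total / 2 = 294 / 2 = 147.0 kN

147.0 kN


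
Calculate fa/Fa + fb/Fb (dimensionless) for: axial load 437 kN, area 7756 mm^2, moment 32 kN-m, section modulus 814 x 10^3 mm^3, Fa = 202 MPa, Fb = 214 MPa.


f_a = P / A = 437000.0 / 7756 = 56.3435 MPa
f_b = M / S = 32000000.0 / 814000.0 = 39.312 MPa
Ratio = f_a / Fa + f_b / Fb
= 56.3435 / 202 + 39.312 / 214
= 0.4626 (dimensionless)

0.4626 (dimensionless)


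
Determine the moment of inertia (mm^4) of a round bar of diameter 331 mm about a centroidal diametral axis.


r = d / 2 = 331 / 2 = 165.5 mm
I = pi * r^4 / 4 = pi * 165.5^4 / 4
= 589225961.58 mm^4

589225961.58 mm^4


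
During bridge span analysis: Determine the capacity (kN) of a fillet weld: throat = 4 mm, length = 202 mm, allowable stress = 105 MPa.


Strength = throat * length * allowable stress
= 4 * 202 * 105 N
= 84840 N
= 84.84 kN

84.84 kN


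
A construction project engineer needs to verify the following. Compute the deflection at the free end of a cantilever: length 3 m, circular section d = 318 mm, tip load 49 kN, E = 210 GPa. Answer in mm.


I = pi * d^4 / 64 = pi * 318^4 / 64 = 501970712.14 mm^4
L = 3000.0 mm, P = 49000.0 N, E = 210000.0 MPa
delta = P * L^3 / (3 * E * I)
= 49000.0 * 3000.0^3 / (3 * 210000.0 * 501970712.14)
= 4.1835 mm

4.1835 mm


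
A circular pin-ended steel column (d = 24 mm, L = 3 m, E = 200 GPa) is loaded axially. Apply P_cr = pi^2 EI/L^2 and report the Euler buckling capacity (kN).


I = pi * d^4 / 64 = 16286.02 mm^4
L = 3000.0 mm
P_cr = pi^2 * E * I / L^2
= 9.8696 * 200000.0 * 16286.02 / 3000.0^2
= 3571.92 N = 3.5719 kN

3.5719 kN


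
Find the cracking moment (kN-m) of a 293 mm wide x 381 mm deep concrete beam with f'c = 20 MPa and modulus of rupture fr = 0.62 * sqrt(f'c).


fr = 0.62 * sqrt(20) = 0.62 * 4.4721 = 2.7727 MPa
I = 293 * 381^3 / 12 = 1350396492.75 mm^4
y_t = 190.5 mm
M_cr = fr * I / y_t = 2.7727 * 1350396492.75 / 190.5 N-mm
= 19.655 kN-m

19.655 kN-m


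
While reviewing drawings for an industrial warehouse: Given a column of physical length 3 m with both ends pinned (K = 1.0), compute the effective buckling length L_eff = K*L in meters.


L_eff = K * L
= 1.0 * 3
= 3.0 m

3.0 m


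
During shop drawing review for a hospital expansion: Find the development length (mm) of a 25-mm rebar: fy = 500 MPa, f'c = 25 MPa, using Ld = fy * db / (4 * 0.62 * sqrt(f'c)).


Ld = (fy * db) / (4 * 0.62 * sqrt(f'c))
= (500 * 25) / (4 * 0.62 * sqrt(25))
= 12500 / 12.4
= 1008.06 mm

1008.06 mm


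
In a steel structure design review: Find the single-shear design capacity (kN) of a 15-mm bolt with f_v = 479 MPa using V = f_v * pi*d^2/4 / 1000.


A = pi * d^2 / 4 = pi * 15^2 / 4 = 176.7146 mm^2
V = f_v * A / 1000 = 479 * 176.7146 / 1000
= 84.6463 kN

84.6463 kN


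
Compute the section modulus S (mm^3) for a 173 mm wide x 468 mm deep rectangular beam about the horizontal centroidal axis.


S = b * h^2 / 6
= 173 * 468^2 / 6
= 173 * 219024 / 6
= 6315192.0 mm^3

6315192.0 mm^3


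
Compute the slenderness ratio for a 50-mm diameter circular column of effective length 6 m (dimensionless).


Radius of gyration r = d / 4 = 50 / 4 = 12.5 mm
L_eff = 6000.0 mm
Slenderness ratio = L / r = 6000.0 / 12.5 = 480.0 (dimensionless)

480.0 (dimensionless)


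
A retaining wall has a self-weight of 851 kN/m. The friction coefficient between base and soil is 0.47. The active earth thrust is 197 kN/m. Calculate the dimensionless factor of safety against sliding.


Resisting force = mu * W = 0.47 * 851 = 399.97 kN/m
FOS = Resisting / Driving = 399.97 / 197
= 2.0303 (dimensionless)

2.0303 (dimensionless)


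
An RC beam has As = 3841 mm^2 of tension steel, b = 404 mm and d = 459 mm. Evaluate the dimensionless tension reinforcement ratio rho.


rho = As / (b * d)
= 3841 / (404 * 459)
= 3841 / 185436
= 0.020713 (dimensionless)

0.020713 (dimensionless)


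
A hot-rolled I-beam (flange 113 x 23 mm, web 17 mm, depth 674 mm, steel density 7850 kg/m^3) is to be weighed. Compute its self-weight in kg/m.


A_flanges = 2 * 113 * 23 = 5198 mm^2
A_web = (674 - 2 * 23) * 17 = 10676 mm^2
A_total = 5198 + 10676 = 15874 mm^2 = 0.015874 m^2
Weight = rho * A = 7850 * 0.015874 = 124.6109 kg/m

124.6109 kg/m


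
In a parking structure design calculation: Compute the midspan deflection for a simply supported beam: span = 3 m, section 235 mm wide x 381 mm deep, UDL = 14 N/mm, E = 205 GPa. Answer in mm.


I = 235 * 381^3 / 12 = 1083082511.25 mm^4
L = 3000.0 mm, w = 14 N/mm, E = 205000.0 MPa
delta = 5 * w * L^4 / (384 * E * I)
= 5 * 14 * 3000.0^4 / (384 * 205000.0 * 1083082511.25)
= 0.0665 mm

0.0665 mm


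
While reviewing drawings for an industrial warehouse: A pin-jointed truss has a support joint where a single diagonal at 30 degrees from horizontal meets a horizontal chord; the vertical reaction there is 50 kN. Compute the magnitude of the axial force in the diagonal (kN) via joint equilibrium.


At the joint, only the diagonal has a vertical component, so vertical equilibrium gives:
F * sin(30) = 50
F = 50 / sin(30)
= 50 / 0.5
= 100.0 kN

100.0 kN


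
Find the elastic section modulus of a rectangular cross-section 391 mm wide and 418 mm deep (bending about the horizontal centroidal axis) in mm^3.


S = b * h^2 / 6
= 391 * 418^2 / 6
= 391 * 174724 / 6
= 11386180.67 mm^3

11386180.67 mm^3


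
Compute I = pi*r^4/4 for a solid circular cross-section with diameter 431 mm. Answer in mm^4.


r = d / 2 = 431 / 2 = 215.5 mm
I = pi * r^4 / 4 = pi * 215.5^4 / 4
= 1693865721.48 mm^4

1693865721.48 mm^4


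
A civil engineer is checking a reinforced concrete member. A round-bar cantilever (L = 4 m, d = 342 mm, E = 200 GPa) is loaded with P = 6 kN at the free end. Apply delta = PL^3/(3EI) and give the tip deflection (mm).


I = pi * d^4 / 64 = pi * 342^4 / 64 = 671543767.66 mm^4
L = 4000.0 mm, P = 6000.0 N, E = 200000.0 MPa
delta = P * L^3 / (3 * E * I)
= 6000.0 * 4000.0^3 / (3 * 200000.0 * 671543767.66)
= 0.953 mm

0.953 mm


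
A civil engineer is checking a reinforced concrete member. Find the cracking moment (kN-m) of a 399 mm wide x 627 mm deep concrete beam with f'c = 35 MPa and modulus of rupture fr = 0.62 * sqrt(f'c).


fr = 0.62 * sqrt(35) = 0.62 * 5.9161 = 3.668 MPa
I = 399 * 627^3 / 12 = 8195855109.75 mm^4
y_t = 313.5 mm
M_cr = fr * I / y_t = 3.668 * 8195855109.75 / 313.5 N-mm
= 95.892 kN-m

95.892 kN-m


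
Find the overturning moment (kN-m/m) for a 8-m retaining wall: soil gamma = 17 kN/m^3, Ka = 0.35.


Pa = 0.5 * Ka * gamma * H^2
= 0.5 * 0.35 * 17 * 8^2
= 190.4 kN/m
Arm = H / 3 = 8 / 3 = 2.6667 m
Mo = Pa * arm = Pa * H / 3 = 190.4 * 8 / 3 = 507.7333 kN-m/m

507.7333 kN-m/m


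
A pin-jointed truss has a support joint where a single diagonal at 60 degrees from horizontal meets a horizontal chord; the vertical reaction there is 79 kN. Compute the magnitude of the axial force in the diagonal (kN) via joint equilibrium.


At the joint, only the diagonal has a vertical component, so vertical equilibrium gives:
F * sin(60) = 79
F = 79 / sin(60)
= 79 / 0.866025
= 91.22 kN

91.22 kN


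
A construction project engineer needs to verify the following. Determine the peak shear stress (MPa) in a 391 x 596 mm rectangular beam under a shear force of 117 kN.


A = b * h = 391 * 596 = 233036 mm^2
V = 117 kN = 117000.0 N
tau_max = 1.5 * V / A = 1.5 * 117000.0 / 233036
= 0.7531 MPa

0.7531 MPa


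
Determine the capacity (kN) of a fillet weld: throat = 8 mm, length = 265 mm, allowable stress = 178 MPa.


Strength = throat * length * allowable stress
= 8 * 265 * 178 N
= 377360 N
= 377.36 kN

377.36 kN


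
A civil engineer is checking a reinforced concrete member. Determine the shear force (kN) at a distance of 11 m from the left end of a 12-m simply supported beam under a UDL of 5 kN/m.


R_A = w * L / 2 = 5 * 12 / 2 = 30.0 kN
V(x) = R_A - w * x = 30.0 - 5 * 11
= -25.0 kN

-25.0 kN


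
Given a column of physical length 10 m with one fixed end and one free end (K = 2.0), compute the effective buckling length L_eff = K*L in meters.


L_eff = K * L
= 2.0 * 10
= 20.0 m

20.0 m


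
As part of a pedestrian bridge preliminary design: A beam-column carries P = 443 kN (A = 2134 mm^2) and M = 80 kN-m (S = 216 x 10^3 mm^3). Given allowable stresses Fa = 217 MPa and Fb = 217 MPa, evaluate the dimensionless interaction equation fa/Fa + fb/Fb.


f_a = P / A = 443000.0 / 2134 = 207.5914 MPa
f_b = M / S = 80000000.0 / 216000.0 = 370.3704 MPa
Ratio = f_a / Fa + f_b / Fb
= 207.5914 / 217 + 370.3704 / 217
= 2.6634 (dimensionless)

2.6634 (dimensionless)


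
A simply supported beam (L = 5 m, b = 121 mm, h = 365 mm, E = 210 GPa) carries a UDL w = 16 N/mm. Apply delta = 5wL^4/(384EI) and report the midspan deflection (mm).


I = 121 * 365^3 / 12 = 490323510.42 mm^4
L = 5000.0 mm, w = 16 N/mm, E = 210000.0 MPa
delta = 5 * w * L^4 / (384 * E * I)
= 5 * 16 * 5000.0^4 / (384 * 210000.0 * 490323510.42)
= 1.2646 mm

1.2646 mm


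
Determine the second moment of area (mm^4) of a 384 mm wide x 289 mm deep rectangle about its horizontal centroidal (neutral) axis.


I = b * h^3 / 12
= 384 * 289^3 / 12
= 384 * 24137569 / 12
= 772402208.0 mm^4

772402208.0 mm^4


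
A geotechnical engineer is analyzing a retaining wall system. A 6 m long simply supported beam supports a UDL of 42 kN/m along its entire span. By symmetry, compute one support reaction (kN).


Total load = w * L = 42 * 6 = 252 kN
By symmetry, each reaction R = total / 2 = 252 / 2 = 126.0 kN

126.0 kN


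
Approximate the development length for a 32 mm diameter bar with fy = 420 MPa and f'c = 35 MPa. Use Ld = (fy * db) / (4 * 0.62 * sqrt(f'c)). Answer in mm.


Ld = (fy * db) / (4 * 0.62 * sqrt(f'c))
= (420 * 32) / (4 * 0.62 * sqrt(35))
= 13440 / 14.6719
= 916.04 mm

916.04 mm


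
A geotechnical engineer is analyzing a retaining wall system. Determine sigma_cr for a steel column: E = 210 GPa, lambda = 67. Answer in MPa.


sigma_cr = pi^2 * E / lambda^2
= 9.8696 * 210000.0 / 67^2
= 9.8696 * 210000.0 / 4489
= 461.7102 MPa

461.7102 MPa


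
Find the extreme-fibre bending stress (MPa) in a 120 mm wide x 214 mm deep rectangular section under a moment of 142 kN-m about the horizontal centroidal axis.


I = b * h^3 / 12 = 120 * 214^3 / 12 = 98003440.0 mm^4
y = h / 2 = 214 / 2 = 107.0 mm
M = 142 kN-m = 142000000.0 N-mm
sigma = M * y / I = 142000000.0 * 107.0 / 98003440.0
= 155.04 MPa

155.04 MPa


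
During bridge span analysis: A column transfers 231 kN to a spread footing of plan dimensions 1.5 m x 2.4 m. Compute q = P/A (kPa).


A = 1.5 * 2.4 = 3.6 m^2
q = P / A = 231 / 3.6
= 64.1667 kPa

64.1667 kPa


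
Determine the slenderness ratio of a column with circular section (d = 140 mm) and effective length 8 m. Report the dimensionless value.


Radius of gyration r = d / 4 = 140 / 4 = 35.0 mm
L_eff = 8000.0 mm
Slenderness ratio = L / r = 8000.0 / 35.0 = 228.57 (dimensionless)

228.57 (dimensionless)


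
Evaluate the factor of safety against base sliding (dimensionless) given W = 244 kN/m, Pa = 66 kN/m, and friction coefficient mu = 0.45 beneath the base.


Resisting force = mu * W = 0.45 * 244 = 109.8 kN/m
FOS = Resisting / Driving = 109.8 / 66
= 1.6636 (dimensionless)

1.6636 (dimensionless)


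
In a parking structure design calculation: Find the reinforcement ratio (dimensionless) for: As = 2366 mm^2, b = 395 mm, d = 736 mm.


rho = As / (b * d)
= 2366 / (395 * 736)
= 2366 / 290720
= 0.008138 (dimensionless)

0.008138 (dimensionless)


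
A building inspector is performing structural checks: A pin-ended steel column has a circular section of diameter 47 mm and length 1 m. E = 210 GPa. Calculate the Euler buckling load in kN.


I = pi * d^4 / 64 = 239530.78 mm^4
L = 1000.0 mm
P_cr = pi^2 * E * I / L^2
= 9.8696 * 210000.0 * 239530.78 / 1000.0^2
= 496455.55 N = 496.4556 kN

496.4556 kN


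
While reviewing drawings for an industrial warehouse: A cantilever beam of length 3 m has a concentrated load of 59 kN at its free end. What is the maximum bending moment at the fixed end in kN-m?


For a cantilever with a point load at the free end:
M_max = P * L = 59 * 3 = 177 kN-m

177 kN-m


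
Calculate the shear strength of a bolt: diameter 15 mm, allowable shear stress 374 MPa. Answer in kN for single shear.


A = pi * d^2 / 4 = pi * 15^2 / 4 = 176.7146 mm^2
V = f_v * A / 1000 = 374 * 176.7146 / 1000
= 66.0913 kN

66.0913 kN


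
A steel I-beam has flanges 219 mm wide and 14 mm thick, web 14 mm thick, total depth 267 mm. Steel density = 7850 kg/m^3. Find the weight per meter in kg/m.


A_flanges = 2 * 219 * 14 = 6132 mm^2
A_web = (267 - 2 * 14) * 14 = 3346 mm^2
A_total = 6132 + 3346 = 9478 mm^2 = 0.009478 m^2
Weight = rho * A = 7850 * 0.009478 = 74.4023 kg/m

74.4023 kg/m


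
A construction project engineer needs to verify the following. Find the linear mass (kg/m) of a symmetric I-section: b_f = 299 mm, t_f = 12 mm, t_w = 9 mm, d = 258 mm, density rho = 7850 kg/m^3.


A_flanges = 2 * 299 * 12 = 7176 mm^2
A_web = (258 - 2 * 12) * 9 = 2106 mm^2
A_total = 7176 + 2106 = 9282 mm^2 = 0.009282 m^2
Weight = rho * A = 7850 * 0.009282 = 72.8637 kg/m

72.8637 kg/m


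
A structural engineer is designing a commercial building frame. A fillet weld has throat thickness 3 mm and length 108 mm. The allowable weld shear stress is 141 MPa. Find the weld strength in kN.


Strength = throat * length * allowable stress
= 3 * 108 * 141 N
= 45684 N
= 45.68 kN

45.68 kN


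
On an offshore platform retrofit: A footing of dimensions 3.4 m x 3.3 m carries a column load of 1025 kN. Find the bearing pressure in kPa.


A = 3.4 * 3.3 = 11.22 m^2
q = P / A = 1025 / 11.22
= 91.3547 kPa

91.3547 kPa


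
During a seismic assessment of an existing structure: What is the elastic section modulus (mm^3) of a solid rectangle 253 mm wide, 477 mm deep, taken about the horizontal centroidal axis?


S = b * h^2 / 6
= 253 * 477^2 / 6
= 253 * 227529 / 6
= 9594139.5 mm^3

9594139.5 mm^3


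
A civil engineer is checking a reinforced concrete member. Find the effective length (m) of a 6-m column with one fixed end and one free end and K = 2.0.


L_eff = K * L
= 2.0 * 6
= 12.0 m

12.0 m


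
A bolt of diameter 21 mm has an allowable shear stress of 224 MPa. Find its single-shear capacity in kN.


A = pi * d^2 / 4 = pi * 21^2 / 4 = 346.3606 mm^2
V = f_v * A / 1000 = 224 * 346.3606 / 1000
= 77.5848 kN

77.5848 kN


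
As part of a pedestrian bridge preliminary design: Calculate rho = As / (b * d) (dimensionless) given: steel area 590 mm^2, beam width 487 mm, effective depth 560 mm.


rho = As / (b * d)
= 590 / (487 * 560)
= 590 / 272720
= 0.002163 (dimensionless)

0.002163 (dimensionless)


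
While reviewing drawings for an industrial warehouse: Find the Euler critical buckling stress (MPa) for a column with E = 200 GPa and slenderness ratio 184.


sigma_cr = pi^2 * E / lambda^2
= 9.8696 * 200000.0 / 184^2
= 9.8696 * 200000.0 / 33856
= 58.3034 MPa

58.3034 MPa


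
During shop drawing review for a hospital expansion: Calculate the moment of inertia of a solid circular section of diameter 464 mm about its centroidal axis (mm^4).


r = d / 2 = 464 / 2 = 232.0 mm
I = pi * r^4 / 4 = pi * 232.0^4 / 4
= 2275316524.67 mm^4

2275316524.67 mm^4


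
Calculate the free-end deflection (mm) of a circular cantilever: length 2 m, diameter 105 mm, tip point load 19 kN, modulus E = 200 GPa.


I = pi * d^4 / 64 = pi * 105^4 / 64 = 5966602.35 mm^4
L = 2000.0 mm, P = 19000.0 N, E = 200000.0 MPa
delta = P * L^3 / (3 * E * I)
= 19000.0 * 2000.0^3 / (3 * 200000.0 * 5966602.35)
= 42.4586 mm

42.4586 mm


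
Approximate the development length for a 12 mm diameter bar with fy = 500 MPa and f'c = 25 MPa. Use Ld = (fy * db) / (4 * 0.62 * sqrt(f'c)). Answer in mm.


Ld = (fy * db) / (4 * 0.62 * sqrt(f'c))
= (500 * 12) / (4 * 0.62 * sqrt(25))
= 6000 / 12.4
= 483.87 mm

483.87 mm


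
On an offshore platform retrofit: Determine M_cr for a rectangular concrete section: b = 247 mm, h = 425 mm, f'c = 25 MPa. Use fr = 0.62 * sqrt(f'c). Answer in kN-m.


fr = 0.62 * sqrt(25) = 0.62 * 5.0 = 3.1 MPa
I = 247 * 425^3 / 12 = 1580092447.92 mm^4
y_t = 212.5 mm
M_cr = fr * I / y_t = 3.1 * 1580092447.92 / 212.5 N-mm
= 23.0508 kN-m

23.0508 kN-m


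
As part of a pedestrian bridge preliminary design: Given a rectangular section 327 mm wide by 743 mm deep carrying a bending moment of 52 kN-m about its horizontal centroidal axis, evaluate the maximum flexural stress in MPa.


I = b * h^3 / 12 = 327 * 743^3 / 12 = 11177198090.75 mm^4
y = h / 2 = 743 / 2 = 371.5 mm
M = 52 kN-m = 52000000.0 N-mm
sigma = M * y / I = 52000000.0 * 371.5 / 11177198090.75
= 1.73 MPa

1.73 MPa
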